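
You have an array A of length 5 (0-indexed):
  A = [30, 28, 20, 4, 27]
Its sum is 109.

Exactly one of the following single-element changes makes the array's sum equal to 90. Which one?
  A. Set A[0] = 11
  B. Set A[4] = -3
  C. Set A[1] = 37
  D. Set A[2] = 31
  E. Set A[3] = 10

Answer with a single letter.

Answer: A

Derivation:
Option A: A[0] 30->11, delta=-19, new_sum=109+(-19)=90 <-- matches target
Option B: A[4] 27->-3, delta=-30, new_sum=109+(-30)=79
Option C: A[1] 28->37, delta=9, new_sum=109+(9)=118
Option D: A[2] 20->31, delta=11, new_sum=109+(11)=120
Option E: A[3] 4->10, delta=6, new_sum=109+(6)=115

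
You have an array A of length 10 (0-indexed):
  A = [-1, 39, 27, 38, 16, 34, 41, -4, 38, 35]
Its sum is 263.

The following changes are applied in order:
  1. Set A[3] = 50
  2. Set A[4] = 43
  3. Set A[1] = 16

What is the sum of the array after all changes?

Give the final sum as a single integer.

Initial sum: 263
Change 1: A[3] 38 -> 50, delta = 12, sum = 275
Change 2: A[4] 16 -> 43, delta = 27, sum = 302
Change 3: A[1] 39 -> 16, delta = -23, sum = 279

Answer: 279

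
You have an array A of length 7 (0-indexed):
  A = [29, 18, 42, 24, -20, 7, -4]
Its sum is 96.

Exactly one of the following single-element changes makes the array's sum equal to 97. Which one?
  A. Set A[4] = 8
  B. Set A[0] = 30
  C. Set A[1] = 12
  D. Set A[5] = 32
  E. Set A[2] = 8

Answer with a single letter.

Option A: A[4] -20->8, delta=28, new_sum=96+(28)=124
Option B: A[0] 29->30, delta=1, new_sum=96+(1)=97 <-- matches target
Option C: A[1] 18->12, delta=-6, new_sum=96+(-6)=90
Option D: A[5] 7->32, delta=25, new_sum=96+(25)=121
Option E: A[2] 42->8, delta=-34, new_sum=96+(-34)=62

Answer: B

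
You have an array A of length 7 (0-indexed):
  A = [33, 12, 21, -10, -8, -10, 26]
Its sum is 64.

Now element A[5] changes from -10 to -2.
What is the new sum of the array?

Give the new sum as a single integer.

Old value at index 5: -10
New value at index 5: -2
Delta = -2 - -10 = 8
New sum = old_sum + delta = 64 + (8) = 72

Answer: 72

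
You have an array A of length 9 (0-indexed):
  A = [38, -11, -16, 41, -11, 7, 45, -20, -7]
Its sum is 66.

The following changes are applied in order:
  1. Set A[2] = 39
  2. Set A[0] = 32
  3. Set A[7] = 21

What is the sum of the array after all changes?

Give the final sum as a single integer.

Answer: 156

Derivation:
Initial sum: 66
Change 1: A[2] -16 -> 39, delta = 55, sum = 121
Change 2: A[0] 38 -> 32, delta = -6, sum = 115
Change 3: A[7] -20 -> 21, delta = 41, sum = 156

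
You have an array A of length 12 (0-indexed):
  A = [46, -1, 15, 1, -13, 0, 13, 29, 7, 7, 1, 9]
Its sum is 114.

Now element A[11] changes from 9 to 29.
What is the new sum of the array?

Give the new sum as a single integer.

Answer: 134

Derivation:
Old value at index 11: 9
New value at index 11: 29
Delta = 29 - 9 = 20
New sum = old_sum + delta = 114 + (20) = 134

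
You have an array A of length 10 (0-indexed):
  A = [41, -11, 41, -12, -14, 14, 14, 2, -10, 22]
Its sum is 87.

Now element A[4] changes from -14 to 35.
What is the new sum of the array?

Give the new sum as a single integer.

Old value at index 4: -14
New value at index 4: 35
Delta = 35 - -14 = 49
New sum = old_sum + delta = 87 + (49) = 136

Answer: 136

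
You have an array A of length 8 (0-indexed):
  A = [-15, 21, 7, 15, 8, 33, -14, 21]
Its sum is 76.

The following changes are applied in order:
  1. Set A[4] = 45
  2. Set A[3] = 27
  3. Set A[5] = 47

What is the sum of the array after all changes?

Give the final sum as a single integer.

Initial sum: 76
Change 1: A[4] 8 -> 45, delta = 37, sum = 113
Change 2: A[3] 15 -> 27, delta = 12, sum = 125
Change 3: A[5] 33 -> 47, delta = 14, sum = 139

Answer: 139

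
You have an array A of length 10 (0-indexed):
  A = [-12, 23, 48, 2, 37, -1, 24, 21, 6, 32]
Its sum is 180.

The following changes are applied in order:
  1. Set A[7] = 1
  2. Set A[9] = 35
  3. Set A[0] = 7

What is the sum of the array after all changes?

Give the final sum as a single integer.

Initial sum: 180
Change 1: A[7] 21 -> 1, delta = -20, sum = 160
Change 2: A[9] 32 -> 35, delta = 3, sum = 163
Change 3: A[0] -12 -> 7, delta = 19, sum = 182

Answer: 182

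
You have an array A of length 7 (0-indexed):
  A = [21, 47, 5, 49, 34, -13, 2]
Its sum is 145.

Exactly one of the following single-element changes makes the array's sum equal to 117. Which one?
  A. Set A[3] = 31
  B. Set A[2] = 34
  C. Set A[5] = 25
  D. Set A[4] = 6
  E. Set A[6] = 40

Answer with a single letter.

Answer: D

Derivation:
Option A: A[3] 49->31, delta=-18, new_sum=145+(-18)=127
Option B: A[2] 5->34, delta=29, new_sum=145+(29)=174
Option C: A[5] -13->25, delta=38, new_sum=145+(38)=183
Option D: A[4] 34->6, delta=-28, new_sum=145+(-28)=117 <-- matches target
Option E: A[6] 2->40, delta=38, new_sum=145+(38)=183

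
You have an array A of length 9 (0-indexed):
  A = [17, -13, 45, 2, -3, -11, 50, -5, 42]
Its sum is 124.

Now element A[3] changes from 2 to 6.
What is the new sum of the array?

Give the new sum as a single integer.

Answer: 128

Derivation:
Old value at index 3: 2
New value at index 3: 6
Delta = 6 - 2 = 4
New sum = old_sum + delta = 124 + (4) = 128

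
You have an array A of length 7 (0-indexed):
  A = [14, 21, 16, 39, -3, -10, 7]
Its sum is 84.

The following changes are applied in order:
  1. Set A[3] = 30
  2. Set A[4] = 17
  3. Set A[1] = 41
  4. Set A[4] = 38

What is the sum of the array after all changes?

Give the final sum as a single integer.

Answer: 136

Derivation:
Initial sum: 84
Change 1: A[3] 39 -> 30, delta = -9, sum = 75
Change 2: A[4] -3 -> 17, delta = 20, sum = 95
Change 3: A[1] 21 -> 41, delta = 20, sum = 115
Change 4: A[4] 17 -> 38, delta = 21, sum = 136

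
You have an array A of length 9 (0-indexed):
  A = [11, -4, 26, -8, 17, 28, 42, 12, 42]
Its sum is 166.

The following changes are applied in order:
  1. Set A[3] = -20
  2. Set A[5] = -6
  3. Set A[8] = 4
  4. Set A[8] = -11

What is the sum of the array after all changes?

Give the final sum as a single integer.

Answer: 67

Derivation:
Initial sum: 166
Change 1: A[3] -8 -> -20, delta = -12, sum = 154
Change 2: A[5] 28 -> -6, delta = -34, sum = 120
Change 3: A[8] 42 -> 4, delta = -38, sum = 82
Change 4: A[8] 4 -> -11, delta = -15, sum = 67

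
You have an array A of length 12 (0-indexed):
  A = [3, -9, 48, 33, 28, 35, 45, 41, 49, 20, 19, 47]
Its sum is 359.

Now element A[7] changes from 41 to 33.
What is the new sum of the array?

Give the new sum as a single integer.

Old value at index 7: 41
New value at index 7: 33
Delta = 33 - 41 = -8
New sum = old_sum + delta = 359 + (-8) = 351

Answer: 351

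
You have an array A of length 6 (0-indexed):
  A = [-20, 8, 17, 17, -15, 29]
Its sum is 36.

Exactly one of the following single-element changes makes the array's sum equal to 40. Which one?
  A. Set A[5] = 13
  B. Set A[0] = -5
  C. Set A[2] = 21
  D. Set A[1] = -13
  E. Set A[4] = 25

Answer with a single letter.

Answer: C

Derivation:
Option A: A[5] 29->13, delta=-16, new_sum=36+(-16)=20
Option B: A[0] -20->-5, delta=15, new_sum=36+(15)=51
Option C: A[2] 17->21, delta=4, new_sum=36+(4)=40 <-- matches target
Option D: A[1] 8->-13, delta=-21, new_sum=36+(-21)=15
Option E: A[4] -15->25, delta=40, new_sum=36+(40)=76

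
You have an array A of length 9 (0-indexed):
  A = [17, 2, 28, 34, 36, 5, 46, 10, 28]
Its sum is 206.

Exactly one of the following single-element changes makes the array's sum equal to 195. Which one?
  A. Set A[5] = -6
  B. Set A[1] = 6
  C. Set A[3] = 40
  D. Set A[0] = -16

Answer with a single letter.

Answer: A

Derivation:
Option A: A[5] 5->-6, delta=-11, new_sum=206+(-11)=195 <-- matches target
Option B: A[1] 2->6, delta=4, new_sum=206+(4)=210
Option C: A[3] 34->40, delta=6, new_sum=206+(6)=212
Option D: A[0] 17->-16, delta=-33, new_sum=206+(-33)=173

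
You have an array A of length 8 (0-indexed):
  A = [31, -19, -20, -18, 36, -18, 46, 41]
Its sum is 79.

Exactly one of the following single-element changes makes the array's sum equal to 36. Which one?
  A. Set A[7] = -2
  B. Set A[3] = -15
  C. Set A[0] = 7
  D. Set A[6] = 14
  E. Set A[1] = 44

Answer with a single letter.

Option A: A[7] 41->-2, delta=-43, new_sum=79+(-43)=36 <-- matches target
Option B: A[3] -18->-15, delta=3, new_sum=79+(3)=82
Option C: A[0] 31->7, delta=-24, new_sum=79+(-24)=55
Option D: A[6] 46->14, delta=-32, new_sum=79+(-32)=47
Option E: A[1] -19->44, delta=63, new_sum=79+(63)=142

Answer: A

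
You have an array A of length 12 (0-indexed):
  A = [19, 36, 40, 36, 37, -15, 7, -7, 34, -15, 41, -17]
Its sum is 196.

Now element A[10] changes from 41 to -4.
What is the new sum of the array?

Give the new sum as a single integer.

Answer: 151

Derivation:
Old value at index 10: 41
New value at index 10: -4
Delta = -4 - 41 = -45
New sum = old_sum + delta = 196 + (-45) = 151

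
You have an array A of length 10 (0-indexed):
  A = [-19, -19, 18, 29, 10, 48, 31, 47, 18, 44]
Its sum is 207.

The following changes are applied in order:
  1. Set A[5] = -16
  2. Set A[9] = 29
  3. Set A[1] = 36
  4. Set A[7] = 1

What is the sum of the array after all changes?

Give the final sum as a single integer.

Initial sum: 207
Change 1: A[5] 48 -> -16, delta = -64, sum = 143
Change 2: A[9] 44 -> 29, delta = -15, sum = 128
Change 3: A[1] -19 -> 36, delta = 55, sum = 183
Change 4: A[7] 47 -> 1, delta = -46, sum = 137

Answer: 137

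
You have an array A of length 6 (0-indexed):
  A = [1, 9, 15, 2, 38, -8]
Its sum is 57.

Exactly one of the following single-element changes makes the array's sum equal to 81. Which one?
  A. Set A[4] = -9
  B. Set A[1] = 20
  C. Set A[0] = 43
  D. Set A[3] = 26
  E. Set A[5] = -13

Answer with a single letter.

Option A: A[4] 38->-9, delta=-47, new_sum=57+(-47)=10
Option B: A[1] 9->20, delta=11, new_sum=57+(11)=68
Option C: A[0] 1->43, delta=42, new_sum=57+(42)=99
Option D: A[3] 2->26, delta=24, new_sum=57+(24)=81 <-- matches target
Option E: A[5] -8->-13, delta=-5, new_sum=57+(-5)=52

Answer: D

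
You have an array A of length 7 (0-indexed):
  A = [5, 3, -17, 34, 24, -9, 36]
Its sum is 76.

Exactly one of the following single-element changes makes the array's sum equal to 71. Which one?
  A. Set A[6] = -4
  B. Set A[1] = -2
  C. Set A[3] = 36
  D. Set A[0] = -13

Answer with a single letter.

Answer: B

Derivation:
Option A: A[6] 36->-4, delta=-40, new_sum=76+(-40)=36
Option B: A[1] 3->-2, delta=-5, new_sum=76+(-5)=71 <-- matches target
Option C: A[3] 34->36, delta=2, new_sum=76+(2)=78
Option D: A[0] 5->-13, delta=-18, new_sum=76+(-18)=58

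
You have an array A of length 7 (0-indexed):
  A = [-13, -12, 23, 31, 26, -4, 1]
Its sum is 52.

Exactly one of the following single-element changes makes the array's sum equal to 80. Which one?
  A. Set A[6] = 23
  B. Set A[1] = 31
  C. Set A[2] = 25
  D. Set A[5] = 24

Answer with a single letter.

Answer: D

Derivation:
Option A: A[6] 1->23, delta=22, new_sum=52+(22)=74
Option B: A[1] -12->31, delta=43, new_sum=52+(43)=95
Option C: A[2] 23->25, delta=2, new_sum=52+(2)=54
Option D: A[5] -4->24, delta=28, new_sum=52+(28)=80 <-- matches target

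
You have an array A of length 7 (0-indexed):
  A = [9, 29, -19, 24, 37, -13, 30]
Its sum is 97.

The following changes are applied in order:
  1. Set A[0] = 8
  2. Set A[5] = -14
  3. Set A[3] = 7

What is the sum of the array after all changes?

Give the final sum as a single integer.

Answer: 78

Derivation:
Initial sum: 97
Change 1: A[0] 9 -> 8, delta = -1, sum = 96
Change 2: A[5] -13 -> -14, delta = -1, sum = 95
Change 3: A[3] 24 -> 7, delta = -17, sum = 78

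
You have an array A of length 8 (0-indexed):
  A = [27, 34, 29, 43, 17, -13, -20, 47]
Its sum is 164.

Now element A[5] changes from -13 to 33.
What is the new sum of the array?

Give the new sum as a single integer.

Old value at index 5: -13
New value at index 5: 33
Delta = 33 - -13 = 46
New sum = old_sum + delta = 164 + (46) = 210

Answer: 210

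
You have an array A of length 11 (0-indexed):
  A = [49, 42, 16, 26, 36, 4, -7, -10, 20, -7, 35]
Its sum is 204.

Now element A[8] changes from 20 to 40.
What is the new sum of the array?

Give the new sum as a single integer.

Answer: 224

Derivation:
Old value at index 8: 20
New value at index 8: 40
Delta = 40 - 20 = 20
New sum = old_sum + delta = 204 + (20) = 224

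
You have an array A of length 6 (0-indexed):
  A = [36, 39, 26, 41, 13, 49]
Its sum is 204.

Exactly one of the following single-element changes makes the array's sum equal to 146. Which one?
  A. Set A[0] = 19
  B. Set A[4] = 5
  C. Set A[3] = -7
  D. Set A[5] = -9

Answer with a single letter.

Answer: D

Derivation:
Option A: A[0] 36->19, delta=-17, new_sum=204+(-17)=187
Option B: A[4] 13->5, delta=-8, new_sum=204+(-8)=196
Option C: A[3] 41->-7, delta=-48, new_sum=204+(-48)=156
Option D: A[5] 49->-9, delta=-58, new_sum=204+(-58)=146 <-- matches target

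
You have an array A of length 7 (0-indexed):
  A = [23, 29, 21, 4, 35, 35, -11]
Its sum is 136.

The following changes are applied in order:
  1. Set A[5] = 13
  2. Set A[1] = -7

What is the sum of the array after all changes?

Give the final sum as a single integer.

Initial sum: 136
Change 1: A[5] 35 -> 13, delta = -22, sum = 114
Change 2: A[1] 29 -> -7, delta = -36, sum = 78

Answer: 78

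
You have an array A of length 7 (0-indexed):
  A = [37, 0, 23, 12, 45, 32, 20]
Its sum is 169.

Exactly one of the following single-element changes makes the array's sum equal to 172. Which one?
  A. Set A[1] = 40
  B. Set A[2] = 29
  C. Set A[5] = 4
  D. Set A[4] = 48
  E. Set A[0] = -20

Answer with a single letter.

Answer: D

Derivation:
Option A: A[1] 0->40, delta=40, new_sum=169+(40)=209
Option B: A[2] 23->29, delta=6, new_sum=169+(6)=175
Option C: A[5] 32->4, delta=-28, new_sum=169+(-28)=141
Option D: A[4] 45->48, delta=3, new_sum=169+(3)=172 <-- matches target
Option E: A[0] 37->-20, delta=-57, new_sum=169+(-57)=112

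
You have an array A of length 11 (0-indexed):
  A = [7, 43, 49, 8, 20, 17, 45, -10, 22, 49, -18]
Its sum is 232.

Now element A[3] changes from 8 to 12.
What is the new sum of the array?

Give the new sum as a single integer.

Old value at index 3: 8
New value at index 3: 12
Delta = 12 - 8 = 4
New sum = old_sum + delta = 232 + (4) = 236

Answer: 236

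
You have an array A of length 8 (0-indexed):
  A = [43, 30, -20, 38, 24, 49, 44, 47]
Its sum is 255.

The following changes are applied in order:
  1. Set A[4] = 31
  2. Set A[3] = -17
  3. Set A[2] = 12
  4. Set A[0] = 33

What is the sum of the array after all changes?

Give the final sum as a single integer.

Initial sum: 255
Change 1: A[4] 24 -> 31, delta = 7, sum = 262
Change 2: A[3] 38 -> -17, delta = -55, sum = 207
Change 3: A[2] -20 -> 12, delta = 32, sum = 239
Change 4: A[0] 43 -> 33, delta = -10, sum = 229

Answer: 229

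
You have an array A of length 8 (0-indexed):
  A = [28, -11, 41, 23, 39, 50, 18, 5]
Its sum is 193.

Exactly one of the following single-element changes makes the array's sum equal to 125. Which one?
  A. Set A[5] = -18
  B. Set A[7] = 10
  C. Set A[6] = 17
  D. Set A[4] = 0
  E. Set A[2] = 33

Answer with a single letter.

Option A: A[5] 50->-18, delta=-68, new_sum=193+(-68)=125 <-- matches target
Option B: A[7] 5->10, delta=5, new_sum=193+(5)=198
Option C: A[6] 18->17, delta=-1, new_sum=193+(-1)=192
Option D: A[4] 39->0, delta=-39, new_sum=193+(-39)=154
Option E: A[2] 41->33, delta=-8, new_sum=193+(-8)=185

Answer: A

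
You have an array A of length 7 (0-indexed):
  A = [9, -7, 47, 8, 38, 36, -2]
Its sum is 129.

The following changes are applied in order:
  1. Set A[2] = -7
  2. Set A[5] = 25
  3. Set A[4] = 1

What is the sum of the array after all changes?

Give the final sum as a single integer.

Initial sum: 129
Change 1: A[2] 47 -> -7, delta = -54, sum = 75
Change 2: A[5] 36 -> 25, delta = -11, sum = 64
Change 3: A[4] 38 -> 1, delta = -37, sum = 27

Answer: 27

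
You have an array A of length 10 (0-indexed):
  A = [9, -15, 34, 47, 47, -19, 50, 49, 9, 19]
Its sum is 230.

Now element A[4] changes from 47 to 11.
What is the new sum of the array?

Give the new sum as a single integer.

Answer: 194

Derivation:
Old value at index 4: 47
New value at index 4: 11
Delta = 11 - 47 = -36
New sum = old_sum + delta = 230 + (-36) = 194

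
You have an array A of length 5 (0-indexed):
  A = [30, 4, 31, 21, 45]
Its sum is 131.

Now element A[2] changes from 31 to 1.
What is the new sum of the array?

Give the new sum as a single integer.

Old value at index 2: 31
New value at index 2: 1
Delta = 1 - 31 = -30
New sum = old_sum + delta = 131 + (-30) = 101

Answer: 101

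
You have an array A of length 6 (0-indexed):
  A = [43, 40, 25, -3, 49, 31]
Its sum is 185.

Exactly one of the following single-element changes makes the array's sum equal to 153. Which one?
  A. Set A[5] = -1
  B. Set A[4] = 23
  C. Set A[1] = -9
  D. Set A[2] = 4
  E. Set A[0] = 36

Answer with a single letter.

Option A: A[5] 31->-1, delta=-32, new_sum=185+(-32)=153 <-- matches target
Option B: A[4] 49->23, delta=-26, new_sum=185+(-26)=159
Option C: A[1] 40->-9, delta=-49, new_sum=185+(-49)=136
Option D: A[2] 25->4, delta=-21, new_sum=185+(-21)=164
Option E: A[0] 43->36, delta=-7, new_sum=185+(-7)=178

Answer: A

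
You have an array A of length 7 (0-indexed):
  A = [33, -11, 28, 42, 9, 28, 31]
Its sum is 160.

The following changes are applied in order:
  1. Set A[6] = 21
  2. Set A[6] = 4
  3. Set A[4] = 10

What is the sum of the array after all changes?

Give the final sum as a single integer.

Initial sum: 160
Change 1: A[6] 31 -> 21, delta = -10, sum = 150
Change 2: A[6] 21 -> 4, delta = -17, sum = 133
Change 3: A[4] 9 -> 10, delta = 1, sum = 134

Answer: 134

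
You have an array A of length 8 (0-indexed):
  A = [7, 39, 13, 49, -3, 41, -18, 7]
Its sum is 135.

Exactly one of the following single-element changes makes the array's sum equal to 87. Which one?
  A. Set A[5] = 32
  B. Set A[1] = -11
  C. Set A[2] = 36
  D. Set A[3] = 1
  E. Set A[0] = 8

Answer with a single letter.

Answer: D

Derivation:
Option A: A[5] 41->32, delta=-9, new_sum=135+(-9)=126
Option B: A[1] 39->-11, delta=-50, new_sum=135+(-50)=85
Option C: A[2] 13->36, delta=23, new_sum=135+(23)=158
Option D: A[3] 49->1, delta=-48, new_sum=135+(-48)=87 <-- matches target
Option E: A[0] 7->8, delta=1, new_sum=135+(1)=136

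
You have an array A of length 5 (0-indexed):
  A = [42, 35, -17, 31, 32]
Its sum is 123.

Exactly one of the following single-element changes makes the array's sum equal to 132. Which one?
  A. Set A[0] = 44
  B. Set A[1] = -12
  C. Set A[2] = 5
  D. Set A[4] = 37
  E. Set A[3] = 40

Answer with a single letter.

Option A: A[0] 42->44, delta=2, new_sum=123+(2)=125
Option B: A[1] 35->-12, delta=-47, new_sum=123+(-47)=76
Option C: A[2] -17->5, delta=22, new_sum=123+(22)=145
Option D: A[4] 32->37, delta=5, new_sum=123+(5)=128
Option E: A[3] 31->40, delta=9, new_sum=123+(9)=132 <-- matches target

Answer: E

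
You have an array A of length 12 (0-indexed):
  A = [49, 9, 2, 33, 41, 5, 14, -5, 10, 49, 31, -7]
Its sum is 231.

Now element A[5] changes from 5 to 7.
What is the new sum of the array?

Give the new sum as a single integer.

Answer: 233

Derivation:
Old value at index 5: 5
New value at index 5: 7
Delta = 7 - 5 = 2
New sum = old_sum + delta = 231 + (2) = 233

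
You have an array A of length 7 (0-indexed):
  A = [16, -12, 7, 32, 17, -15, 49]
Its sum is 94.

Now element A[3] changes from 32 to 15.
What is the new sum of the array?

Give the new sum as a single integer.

Answer: 77

Derivation:
Old value at index 3: 32
New value at index 3: 15
Delta = 15 - 32 = -17
New sum = old_sum + delta = 94 + (-17) = 77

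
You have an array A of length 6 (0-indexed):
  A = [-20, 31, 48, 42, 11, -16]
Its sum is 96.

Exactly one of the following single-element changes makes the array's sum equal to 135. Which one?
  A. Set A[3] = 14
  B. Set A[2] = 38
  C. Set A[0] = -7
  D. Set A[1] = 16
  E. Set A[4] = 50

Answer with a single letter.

Option A: A[3] 42->14, delta=-28, new_sum=96+(-28)=68
Option B: A[2] 48->38, delta=-10, new_sum=96+(-10)=86
Option C: A[0] -20->-7, delta=13, new_sum=96+(13)=109
Option D: A[1] 31->16, delta=-15, new_sum=96+(-15)=81
Option E: A[4] 11->50, delta=39, new_sum=96+(39)=135 <-- matches target

Answer: E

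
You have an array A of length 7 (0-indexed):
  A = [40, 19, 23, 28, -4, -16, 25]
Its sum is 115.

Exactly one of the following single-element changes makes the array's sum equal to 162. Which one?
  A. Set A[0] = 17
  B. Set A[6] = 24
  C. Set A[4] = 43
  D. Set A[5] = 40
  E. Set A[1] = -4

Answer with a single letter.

Option A: A[0] 40->17, delta=-23, new_sum=115+(-23)=92
Option B: A[6] 25->24, delta=-1, new_sum=115+(-1)=114
Option C: A[4] -4->43, delta=47, new_sum=115+(47)=162 <-- matches target
Option D: A[5] -16->40, delta=56, new_sum=115+(56)=171
Option E: A[1] 19->-4, delta=-23, new_sum=115+(-23)=92

Answer: C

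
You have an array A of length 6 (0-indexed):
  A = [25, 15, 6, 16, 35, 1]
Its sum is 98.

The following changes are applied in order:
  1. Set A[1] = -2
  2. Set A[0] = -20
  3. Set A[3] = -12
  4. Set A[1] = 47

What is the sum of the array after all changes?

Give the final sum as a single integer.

Answer: 57

Derivation:
Initial sum: 98
Change 1: A[1] 15 -> -2, delta = -17, sum = 81
Change 2: A[0] 25 -> -20, delta = -45, sum = 36
Change 3: A[3] 16 -> -12, delta = -28, sum = 8
Change 4: A[1] -2 -> 47, delta = 49, sum = 57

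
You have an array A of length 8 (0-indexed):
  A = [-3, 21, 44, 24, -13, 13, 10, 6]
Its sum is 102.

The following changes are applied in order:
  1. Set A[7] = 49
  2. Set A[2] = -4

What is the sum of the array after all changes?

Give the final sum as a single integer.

Initial sum: 102
Change 1: A[7] 6 -> 49, delta = 43, sum = 145
Change 2: A[2] 44 -> -4, delta = -48, sum = 97

Answer: 97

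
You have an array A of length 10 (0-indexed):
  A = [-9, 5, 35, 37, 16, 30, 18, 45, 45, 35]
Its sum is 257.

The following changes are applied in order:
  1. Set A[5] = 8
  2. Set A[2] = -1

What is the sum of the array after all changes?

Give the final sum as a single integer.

Answer: 199

Derivation:
Initial sum: 257
Change 1: A[5] 30 -> 8, delta = -22, sum = 235
Change 2: A[2] 35 -> -1, delta = -36, sum = 199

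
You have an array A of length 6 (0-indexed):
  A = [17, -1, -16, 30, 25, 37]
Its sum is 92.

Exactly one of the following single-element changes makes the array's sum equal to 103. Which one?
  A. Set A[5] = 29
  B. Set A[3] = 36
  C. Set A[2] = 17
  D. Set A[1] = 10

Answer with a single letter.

Option A: A[5] 37->29, delta=-8, new_sum=92+(-8)=84
Option B: A[3] 30->36, delta=6, new_sum=92+(6)=98
Option C: A[2] -16->17, delta=33, new_sum=92+(33)=125
Option D: A[1] -1->10, delta=11, new_sum=92+(11)=103 <-- matches target

Answer: D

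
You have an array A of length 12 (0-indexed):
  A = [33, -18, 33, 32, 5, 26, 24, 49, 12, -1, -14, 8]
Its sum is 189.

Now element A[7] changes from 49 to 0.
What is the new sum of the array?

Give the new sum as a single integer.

Answer: 140

Derivation:
Old value at index 7: 49
New value at index 7: 0
Delta = 0 - 49 = -49
New sum = old_sum + delta = 189 + (-49) = 140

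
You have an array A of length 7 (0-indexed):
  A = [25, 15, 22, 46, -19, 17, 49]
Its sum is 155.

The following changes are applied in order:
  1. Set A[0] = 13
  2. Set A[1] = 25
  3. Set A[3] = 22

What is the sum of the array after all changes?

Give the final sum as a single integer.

Initial sum: 155
Change 1: A[0] 25 -> 13, delta = -12, sum = 143
Change 2: A[1] 15 -> 25, delta = 10, sum = 153
Change 3: A[3] 46 -> 22, delta = -24, sum = 129

Answer: 129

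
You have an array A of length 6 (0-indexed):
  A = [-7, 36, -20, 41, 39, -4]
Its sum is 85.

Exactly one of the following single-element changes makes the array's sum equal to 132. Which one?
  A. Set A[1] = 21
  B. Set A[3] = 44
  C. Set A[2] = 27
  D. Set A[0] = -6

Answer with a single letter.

Answer: C

Derivation:
Option A: A[1] 36->21, delta=-15, new_sum=85+(-15)=70
Option B: A[3] 41->44, delta=3, new_sum=85+(3)=88
Option C: A[2] -20->27, delta=47, new_sum=85+(47)=132 <-- matches target
Option D: A[0] -7->-6, delta=1, new_sum=85+(1)=86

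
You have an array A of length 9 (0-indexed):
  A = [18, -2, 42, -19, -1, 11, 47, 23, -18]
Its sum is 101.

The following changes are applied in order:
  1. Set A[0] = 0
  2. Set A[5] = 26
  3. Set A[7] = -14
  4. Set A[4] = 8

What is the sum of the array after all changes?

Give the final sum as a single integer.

Initial sum: 101
Change 1: A[0] 18 -> 0, delta = -18, sum = 83
Change 2: A[5] 11 -> 26, delta = 15, sum = 98
Change 3: A[7] 23 -> -14, delta = -37, sum = 61
Change 4: A[4] -1 -> 8, delta = 9, sum = 70

Answer: 70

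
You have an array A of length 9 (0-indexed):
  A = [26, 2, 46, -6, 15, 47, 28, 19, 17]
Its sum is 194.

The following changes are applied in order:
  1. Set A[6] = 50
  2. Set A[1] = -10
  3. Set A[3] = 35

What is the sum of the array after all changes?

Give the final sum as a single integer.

Initial sum: 194
Change 1: A[6] 28 -> 50, delta = 22, sum = 216
Change 2: A[1] 2 -> -10, delta = -12, sum = 204
Change 3: A[3] -6 -> 35, delta = 41, sum = 245

Answer: 245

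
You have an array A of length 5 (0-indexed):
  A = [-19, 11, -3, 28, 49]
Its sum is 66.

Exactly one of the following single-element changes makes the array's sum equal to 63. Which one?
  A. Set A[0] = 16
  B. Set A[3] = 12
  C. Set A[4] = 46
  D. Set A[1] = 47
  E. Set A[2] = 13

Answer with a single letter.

Option A: A[0] -19->16, delta=35, new_sum=66+(35)=101
Option B: A[3] 28->12, delta=-16, new_sum=66+(-16)=50
Option C: A[4] 49->46, delta=-3, new_sum=66+(-3)=63 <-- matches target
Option D: A[1] 11->47, delta=36, new_sum=66+(36)=102
Option E: A[2] -3->13, delta=16, new_sum=66+(16)=82

Answer: C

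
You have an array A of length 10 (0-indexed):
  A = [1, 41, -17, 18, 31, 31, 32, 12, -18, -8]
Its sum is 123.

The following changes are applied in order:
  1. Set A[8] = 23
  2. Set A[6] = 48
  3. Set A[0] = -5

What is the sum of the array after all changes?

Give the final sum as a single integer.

Answer: 174

Derivation:
Initial sum: 123
Change 1: A[8] -18 -> 23, delta = 41, sum = 164
Change 2: A[6] 32 -> 48, delta = 16, sum = 180
Change 3: A[0] 1 -> -5, delta = -6, sum = 174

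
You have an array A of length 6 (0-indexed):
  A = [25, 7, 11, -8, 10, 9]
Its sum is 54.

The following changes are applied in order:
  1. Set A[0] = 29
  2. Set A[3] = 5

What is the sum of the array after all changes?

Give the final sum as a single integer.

Answer: 71

Derivation:
Initial sum: 54
Change 1: A[0] 25 -> 29, delta = 4, sum = 58
Change 2: A[3] -8 -> 5, delta = 13, sum = 71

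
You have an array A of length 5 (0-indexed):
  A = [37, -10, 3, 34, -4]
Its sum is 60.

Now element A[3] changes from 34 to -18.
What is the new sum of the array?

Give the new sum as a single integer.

Answer: 8

Derivation:
Old value at index 3: 34
New value at index 3: -18
Delta = -18 - 34 = -52
New sum = old_sum + delta = 60 + (-52) = 8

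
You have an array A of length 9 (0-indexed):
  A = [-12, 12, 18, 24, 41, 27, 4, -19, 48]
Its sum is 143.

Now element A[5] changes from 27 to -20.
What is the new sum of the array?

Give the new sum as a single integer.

Old value at index 5: 27
New value at index 5: -20
Delta = -20 - 27 = -47
New sum = old_sum + delta = 143 + (-47) = 96

Answer: 96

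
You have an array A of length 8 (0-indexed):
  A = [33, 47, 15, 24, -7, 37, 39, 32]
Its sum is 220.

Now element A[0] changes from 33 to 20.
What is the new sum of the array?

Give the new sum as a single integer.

Answer: 207

Derivation:
Old value at index 0: 33
New value at index 0: 20
Delta = 20 - 33 = -13
New sum = old_sum + delta = 220 + (-13) = 207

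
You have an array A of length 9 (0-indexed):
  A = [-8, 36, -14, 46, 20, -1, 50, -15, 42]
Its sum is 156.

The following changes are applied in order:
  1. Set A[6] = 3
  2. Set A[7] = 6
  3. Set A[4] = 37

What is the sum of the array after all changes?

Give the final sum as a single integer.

Initial sum: 156
Change 1: A[6] 50 -> 3, delta = -47, sum = 109
Change 2: A[7] -15 -> 6, delta = 21, sum = 130
Change 3: A[4] 20 -> 37, delta = 17, sum = 147

Answer: 147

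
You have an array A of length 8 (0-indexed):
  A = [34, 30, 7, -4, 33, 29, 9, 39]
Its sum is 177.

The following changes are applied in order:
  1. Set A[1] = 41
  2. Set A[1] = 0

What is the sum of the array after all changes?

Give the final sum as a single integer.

Initial sum: 177
Change 1: A[1] 30 -> 41, delta = 11, sum = 188
Change 2: A[1] 41 -> 0, delta = -41, sum = 147

Answer: 147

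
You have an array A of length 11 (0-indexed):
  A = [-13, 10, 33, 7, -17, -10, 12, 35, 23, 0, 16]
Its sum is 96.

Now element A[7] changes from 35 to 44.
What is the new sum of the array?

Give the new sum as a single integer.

Answer: 105

Derivation:
Old value at index 7: 35
New value at index 7: 44
Delta = 44 - 35 = 9
New sum = old_sum + delta = 96 + (9) = 105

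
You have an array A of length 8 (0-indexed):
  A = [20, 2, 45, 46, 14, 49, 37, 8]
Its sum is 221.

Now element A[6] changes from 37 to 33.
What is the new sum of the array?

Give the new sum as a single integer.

Answer: 217

Derivation:
Old value at index 6: 37
New value at index 6: 33
Delta = 33 - 37 = -4
New sum = old_sum + delta = 221 + (-4) = 217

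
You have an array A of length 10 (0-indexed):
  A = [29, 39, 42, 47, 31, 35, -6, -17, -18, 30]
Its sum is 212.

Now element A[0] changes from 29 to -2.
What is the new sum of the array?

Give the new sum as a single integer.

Answer: 181

Derivation:
Old value at index 0: 29
New value at index 0: -2
Delta = -2 - 29 = -31
New sum = old_sum + delta = 212 + (-31) = 181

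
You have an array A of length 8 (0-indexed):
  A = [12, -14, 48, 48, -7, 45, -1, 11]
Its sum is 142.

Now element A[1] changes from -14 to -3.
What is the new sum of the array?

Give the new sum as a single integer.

Old value at index 1: -14
New value at index 1: -3
Delta = -3 - -14 = 11
New sum = old_sum + delta = 142 + (11) = 153

Answer: 153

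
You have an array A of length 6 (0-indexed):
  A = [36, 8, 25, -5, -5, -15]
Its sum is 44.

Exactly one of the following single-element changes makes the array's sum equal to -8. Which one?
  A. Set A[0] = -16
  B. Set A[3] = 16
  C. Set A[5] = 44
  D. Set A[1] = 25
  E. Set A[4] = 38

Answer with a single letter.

Option A: A[0] 36->-16, delta=-52, new_sum=44+(-52)=-8 <-- matches target
Option B: A[3] -5->16, delta=21, new_sum=44+(21)=65
Option C: A[5] -15->44, delta=59, new_sum=44+(59)=103
Option D: A[1] 8->25, delta=17, new_sum=44+(17)=61
Option E: A[4] -5->38, delta=43, new_sum=44+(43)=87

Answer: A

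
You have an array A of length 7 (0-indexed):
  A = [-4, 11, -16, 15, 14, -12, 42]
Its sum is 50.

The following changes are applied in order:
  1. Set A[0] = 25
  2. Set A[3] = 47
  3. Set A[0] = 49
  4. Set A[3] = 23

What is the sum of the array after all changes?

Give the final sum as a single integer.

Answer: 111

Derivation:
Initial sum: 50
Change 1: A[0] -4 -> 25, delta = 29, sum = 79
Change 2: A[3] 15 -> 47, delta = 32, sum = 111
Change 3: A[0] 25 -> 49, delta = 24, sum = 135
Change 4: A[3] 47 -> 23, delta = -24, sum = 111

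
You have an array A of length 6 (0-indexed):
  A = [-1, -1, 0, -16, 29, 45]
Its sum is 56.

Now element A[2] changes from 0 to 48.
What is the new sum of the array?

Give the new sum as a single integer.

Answer: 104

Derivation:
Old value at index 2: 0
New value at index 2: 48
Delta = 48 - 0 = 48
New sum = old_sum + delta = 56 + (48) = 104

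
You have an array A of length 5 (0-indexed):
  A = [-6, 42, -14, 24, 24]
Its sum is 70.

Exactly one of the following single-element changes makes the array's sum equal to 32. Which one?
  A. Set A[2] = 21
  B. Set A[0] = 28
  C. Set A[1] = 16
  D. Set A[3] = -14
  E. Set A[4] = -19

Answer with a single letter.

Option A: A[2] -14->21, delta=35, new_sum=70+(35)=105
Option B: A[0] -6->28, delta=34, new_sum=70+(34)=104
Option C: A[1] 42->16, delta=-26, new_sum=70+(-26)=44
Option D: A[3] 24->-14, delta=-38, new_sum=70+(-38)=32 <-- matches target
Option E: A[4] 24->-19, delta=-43, new_sum=70+(-43)=27

Answer: D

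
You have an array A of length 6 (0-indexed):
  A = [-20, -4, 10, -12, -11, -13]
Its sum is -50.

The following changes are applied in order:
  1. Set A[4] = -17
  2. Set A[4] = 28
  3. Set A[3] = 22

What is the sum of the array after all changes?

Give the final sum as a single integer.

Initial sum: -50
Change 1: A[4] -11 -> -17, delta = -6, sum = -56
Change 2: A[4] -17 -> 28, delta = 45, sum = -11
Change 3: A[3] -12 -> 22, delta = 34, sum = 23

Answer: 23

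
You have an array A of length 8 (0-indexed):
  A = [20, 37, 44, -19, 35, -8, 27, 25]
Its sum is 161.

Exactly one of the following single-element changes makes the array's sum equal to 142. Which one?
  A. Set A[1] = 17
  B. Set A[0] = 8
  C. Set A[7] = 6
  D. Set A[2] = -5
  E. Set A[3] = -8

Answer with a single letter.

Answer: C

Derivation:
Option A: A[1] 37->17, delta=-20, new_sum=161+(-20)=141
Option B: A[0] 20->8, delta=-12, new_sum=161+(-12)=149
Option C: A[7] 25->6, delta=-19, new_sum=161+(-19)=142 <-- matches target
Option D: A[2] 44->-5, delta=-49, new_sum=161+(-49)=112
Option E: A[3] -19->-8, delta=11, new_sum=161+(11)=172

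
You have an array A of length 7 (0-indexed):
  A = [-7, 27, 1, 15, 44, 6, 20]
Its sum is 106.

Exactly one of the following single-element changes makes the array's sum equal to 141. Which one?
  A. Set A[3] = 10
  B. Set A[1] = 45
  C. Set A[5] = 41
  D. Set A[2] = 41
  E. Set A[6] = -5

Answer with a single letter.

Option A: A[3] 15->10, delta=-5, new_sum=106+(-5)=101
Option B: A[1] 27->45, delta=18, new_sum=106+(18)=124
Option C: A[5] 6->41, delta=35, new_sum=106+(35)=141 <-- matches target
Option D: A[2] 1->41, delta=40, new_sum=106+(40)=146
Option E: A[6] 20->-5, delta=-25, new_sum=106+(-25)=81

Answer: C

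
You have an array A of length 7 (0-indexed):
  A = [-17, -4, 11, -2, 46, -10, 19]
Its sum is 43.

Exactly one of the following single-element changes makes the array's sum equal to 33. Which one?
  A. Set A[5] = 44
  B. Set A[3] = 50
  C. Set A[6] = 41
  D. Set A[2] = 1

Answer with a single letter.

Option A: A[5] -10->44, delta=54, new_sum=43+(54)=97
Option B: A[3] -2->50, delta=52, new_sum=43+(52)=95
Option C: A[6] 19->41, delta=22, new_sum=43+(22)=65
Option D: A[2] 11->1, delta=-10, new_sum=43+(-10)=33 <-- matches target

Answer: D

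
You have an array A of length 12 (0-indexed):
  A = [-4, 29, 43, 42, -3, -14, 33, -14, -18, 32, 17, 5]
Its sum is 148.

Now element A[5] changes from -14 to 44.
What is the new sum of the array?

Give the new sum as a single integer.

Answer: 206

Derivation:
Old value at index 5: -14
New value at index 5: 44
Delta = 44 - -14 = 58
New sum = old_sum + delta = 148 + (58) = 206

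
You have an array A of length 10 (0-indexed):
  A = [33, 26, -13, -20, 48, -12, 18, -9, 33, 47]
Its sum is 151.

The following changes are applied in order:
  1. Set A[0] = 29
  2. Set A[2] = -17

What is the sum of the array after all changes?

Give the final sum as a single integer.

Initial sum: 151
Change 1: A[0] 33 -> 29, delta = -4, sum = 147
Change 2: A[2] -13 -> -17, delta = -4, sum = 143

Answer: 143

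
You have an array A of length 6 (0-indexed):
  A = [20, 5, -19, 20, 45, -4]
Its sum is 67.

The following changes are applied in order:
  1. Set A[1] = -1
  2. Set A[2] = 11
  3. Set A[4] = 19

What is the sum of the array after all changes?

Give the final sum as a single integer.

Initial sum: 67
Change 1: A[1] 5 -> -1, delta = -6, sum = 61
Change 2: A[2] -19 -> 11, delta = 30, sum = 91
Change 3: A[4] 45 -> 19, delta = -26, sum = 65

Answer: 65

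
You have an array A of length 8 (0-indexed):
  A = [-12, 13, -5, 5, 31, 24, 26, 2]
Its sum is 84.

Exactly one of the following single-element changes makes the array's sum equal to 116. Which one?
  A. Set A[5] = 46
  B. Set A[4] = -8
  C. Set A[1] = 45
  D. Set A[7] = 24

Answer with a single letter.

Answer: C

Derivation:
Option A: A[5] 24->46, delta=22, new_sum=84+(22)=106
Option B: A[4] 31->-8, delta=-39, new_sum=84+(-39)=45
Option C: A[1] 13->45, delta=32, new_sum=84+(32)=116 <-- matches target
Option D: A[7] 2->24, delta=22, new_sum=84+(22)=106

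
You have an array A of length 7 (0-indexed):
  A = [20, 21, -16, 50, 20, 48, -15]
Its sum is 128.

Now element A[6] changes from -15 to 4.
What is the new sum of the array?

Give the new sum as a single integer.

Answer: 147

Derivation:
Old value at index 6: -15
New value at index 6: 4
Delta = 4 - -15 = 19
New sum = old_sum + delta = 128 + (19) = 147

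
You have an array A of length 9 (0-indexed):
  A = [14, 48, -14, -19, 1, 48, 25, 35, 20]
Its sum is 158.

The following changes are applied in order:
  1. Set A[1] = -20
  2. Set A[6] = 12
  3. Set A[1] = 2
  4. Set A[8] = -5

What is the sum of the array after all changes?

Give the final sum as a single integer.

Answer: 74

Derivation:
Initial sum: 158
Change 1: A[1] 48 -> -20, delta = -68, sum = 90
Change 2: A[6] 25 -> 12, delta = -13, sum = 77
Change 3: A[1] -20 -> 2, delta = 22, sum = 99
Change 4: A[8] 20 -> -5, delta = -25, sum = 74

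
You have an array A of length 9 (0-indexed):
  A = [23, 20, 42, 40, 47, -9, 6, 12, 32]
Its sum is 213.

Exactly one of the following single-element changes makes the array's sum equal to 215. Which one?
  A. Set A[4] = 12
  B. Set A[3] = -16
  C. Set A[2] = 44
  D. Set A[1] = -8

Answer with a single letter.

Option A: A[4] 47->12, delta=-35, new_sum=213+(-35)=178
Option B: A[3] 40->-16, delta=-56, new_sum=213+(-56)=157
Option C: A[2] 42->44, delta=2, new_sum=213+(2)=215 <-- matches target
Option D: A[1] 20->-8, delta=-28, new_sum=213+(-28)=185

Answer: C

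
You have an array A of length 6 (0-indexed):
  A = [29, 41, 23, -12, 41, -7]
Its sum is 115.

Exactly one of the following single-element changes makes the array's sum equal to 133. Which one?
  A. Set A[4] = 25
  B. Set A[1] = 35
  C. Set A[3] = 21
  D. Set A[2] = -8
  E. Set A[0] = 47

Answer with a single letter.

Answer: E

Derivation:
Option A: A[4] 41->25, delta=-16, new_sum=115+(-16)=99
Option B: A[1] 41->35, delta=-6, new_sum=115+(-6)=109
Option C: A[3] -12->21, delta=33, new_sum=115+(33)=148
Option D: A[2] 23->-8, delta=-31, new_sum=115+(-31)=84
Option E: A[0] 29->47, delta=18, new_sum=115+(18)=133 <-- matches target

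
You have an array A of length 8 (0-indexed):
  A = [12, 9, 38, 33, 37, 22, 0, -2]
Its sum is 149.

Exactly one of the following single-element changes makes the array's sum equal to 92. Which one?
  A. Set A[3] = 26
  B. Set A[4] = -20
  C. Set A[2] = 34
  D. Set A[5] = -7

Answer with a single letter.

Answer: B

Derivation:
Option A: A[3] 33->26, delta=-7, new_sum=149+(-7)=142
Option B: A[4] 37->-20, delta=-57, new_sum=149+(-57)=92 <-- matches target
Option C: A[2] 38->34, delta=-4, new_sum=149+(-4)=145
Option D: A[5] 22->-7, delta=-29, new_sum=149+(-29)=120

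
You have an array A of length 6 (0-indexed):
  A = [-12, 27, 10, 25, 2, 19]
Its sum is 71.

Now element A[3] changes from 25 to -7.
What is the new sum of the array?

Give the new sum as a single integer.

Answer: 39

Derivation:
Old value at index 3: 25
New value at index 3: -7
Delta = -7 - 25 = -32
New sum = old_sum + delta = 71 + (-32) = 39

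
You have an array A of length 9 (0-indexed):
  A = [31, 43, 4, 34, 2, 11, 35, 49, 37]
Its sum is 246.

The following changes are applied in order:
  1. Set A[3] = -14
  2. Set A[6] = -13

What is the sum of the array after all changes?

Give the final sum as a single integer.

Initial sum: 246
Change 1: A[3] 34 -> -14, delta = -48, sum = 198
Change 2: A[6] 35 -> -13, delta = -48, sum = 150

Answer: 150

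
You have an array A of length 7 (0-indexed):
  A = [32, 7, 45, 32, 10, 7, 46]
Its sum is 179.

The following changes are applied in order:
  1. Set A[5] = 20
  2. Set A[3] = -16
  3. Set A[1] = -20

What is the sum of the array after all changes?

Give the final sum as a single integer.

Answer: 117

Derivation:
Initial sum: 179
Change 1: A[5] 7 -> 20, delta = 13, sum = 192
Change 2: A[3] 32 -> -16, delta = -48, sum = 144
Change 3: A[1] 7 -> -20, delta = -27, sum = 117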